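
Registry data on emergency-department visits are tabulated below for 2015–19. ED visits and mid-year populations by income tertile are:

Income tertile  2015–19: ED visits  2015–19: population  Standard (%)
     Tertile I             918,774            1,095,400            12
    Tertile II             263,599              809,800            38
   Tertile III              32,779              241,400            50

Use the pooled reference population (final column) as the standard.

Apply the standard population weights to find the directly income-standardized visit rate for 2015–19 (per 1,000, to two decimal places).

Income-specific rates per 1,000 for 2015–19: 838.757, 325.511, 135.787.
Standard weights: 0.12, 0.38, 0.50.
Standardized rate: 0.1200×838.757 + 0.3800×325.511 + 0.5000×135.787 = 292.2386 per 1,000.

292.24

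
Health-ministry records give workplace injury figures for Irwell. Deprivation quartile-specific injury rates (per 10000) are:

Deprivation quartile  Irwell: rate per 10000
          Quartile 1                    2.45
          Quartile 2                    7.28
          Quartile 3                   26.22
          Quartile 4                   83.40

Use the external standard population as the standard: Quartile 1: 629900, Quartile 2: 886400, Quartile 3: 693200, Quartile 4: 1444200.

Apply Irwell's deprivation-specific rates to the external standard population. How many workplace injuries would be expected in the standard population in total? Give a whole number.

14662

Expected workplace injuries = Σ (standard pop × deprivation-specific rate ÷ 10000)
= 629900×2.45/10000 + 886400×7.28/10000 + 693200×26.22/10000 + 1444200×83.40/10000
= 154.33 + 645.30 + 1817.57 + 12044.63 = 14661.82.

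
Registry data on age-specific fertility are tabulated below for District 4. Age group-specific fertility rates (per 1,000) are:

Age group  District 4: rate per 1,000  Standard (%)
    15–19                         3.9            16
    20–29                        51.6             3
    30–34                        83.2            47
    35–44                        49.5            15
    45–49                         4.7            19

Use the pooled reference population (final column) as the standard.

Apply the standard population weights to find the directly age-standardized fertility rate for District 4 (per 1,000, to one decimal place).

49.6

Standard weights: 0.16, 0.03, 0.47, 0.15, 0.19.
Standardized rate: 0.1600×3.9 + 0.0300×51.6 + 0.4700×83.2 + 0.1500×49.5 + 0.1900×4.7 = 49.5940 per 1,000.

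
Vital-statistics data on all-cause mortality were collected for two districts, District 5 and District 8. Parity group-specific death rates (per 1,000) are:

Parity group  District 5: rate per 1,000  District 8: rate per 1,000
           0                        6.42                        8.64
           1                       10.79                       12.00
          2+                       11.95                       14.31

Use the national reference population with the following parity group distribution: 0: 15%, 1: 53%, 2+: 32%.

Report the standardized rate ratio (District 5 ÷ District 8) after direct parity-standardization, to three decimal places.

0.859

Standard weights: 0.15, 0.53, 0.32.
District 5: 0.1500×6.42 + 0.5300×10.79 + 0.3200×11.95 = 10.5057 per 1,000.
District 8: 0.1500×8.64 + 0.5300×12.00 + 0.3200×14.31 = 12.2352 per 1,000.
Ratio = 10.5057 ÷ 12.2352 = 0.85865.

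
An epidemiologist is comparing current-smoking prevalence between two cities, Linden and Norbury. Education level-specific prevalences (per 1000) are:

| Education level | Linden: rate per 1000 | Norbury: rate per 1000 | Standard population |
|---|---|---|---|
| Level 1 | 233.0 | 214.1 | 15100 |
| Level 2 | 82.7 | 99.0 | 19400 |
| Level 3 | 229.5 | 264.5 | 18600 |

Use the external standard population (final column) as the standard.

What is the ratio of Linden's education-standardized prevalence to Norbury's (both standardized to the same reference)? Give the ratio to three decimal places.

Standard total = 53100; weights = 0.2844, 0.3653, 0.3503.
Linden: 0.2844×233.0 + 0.3653×82.7 + 0.3503×229.5 = 176.8621 per 1000.
Norbury: 0.2844×214.1 + 0.3653×99.0 + 0.3503×264.5 = 189.7026 per 1000.
Ratio = 176.8621 ÷ 189.7026 = 0.93231.

0.932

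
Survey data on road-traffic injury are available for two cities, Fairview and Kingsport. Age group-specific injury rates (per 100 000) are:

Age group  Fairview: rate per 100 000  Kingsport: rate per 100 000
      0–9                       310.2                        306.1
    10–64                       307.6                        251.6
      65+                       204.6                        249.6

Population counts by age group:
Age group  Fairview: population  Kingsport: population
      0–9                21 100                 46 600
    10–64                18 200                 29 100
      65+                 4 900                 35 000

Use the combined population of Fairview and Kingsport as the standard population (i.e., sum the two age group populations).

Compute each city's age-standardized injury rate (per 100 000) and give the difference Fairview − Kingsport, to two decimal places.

7.30

Combined standard total = 154 900; weights = 0.4371, 0.3054, 0.2576.
Fairview: 0.4371×310.2 + 0.3054×307.6 + 0.2576×204.6 = 282.2050 per 100 000.
Kingsport: 0.4371×306.1 + 0.3054×251.6 + 0.2576×249.6 = 274.9044 per 100 000.
Difference = 282.2050 − 274.9044 = 7.3006.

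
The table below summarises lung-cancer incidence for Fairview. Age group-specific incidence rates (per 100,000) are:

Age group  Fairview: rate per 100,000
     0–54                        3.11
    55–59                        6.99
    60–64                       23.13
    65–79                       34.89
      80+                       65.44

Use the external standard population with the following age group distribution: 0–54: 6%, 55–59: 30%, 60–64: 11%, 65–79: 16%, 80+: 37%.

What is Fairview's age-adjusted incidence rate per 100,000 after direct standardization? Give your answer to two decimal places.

Standard weights: 0.06, 0.30, 0.11, 0.16, 0.37.
Standardized rate: 0.0600×3.11 + 0.3000×6.99 + 0.1100×23.13 + 0.1600×34.89 + 0.3700×65.44 = 34.6231 per 100,000.

34.62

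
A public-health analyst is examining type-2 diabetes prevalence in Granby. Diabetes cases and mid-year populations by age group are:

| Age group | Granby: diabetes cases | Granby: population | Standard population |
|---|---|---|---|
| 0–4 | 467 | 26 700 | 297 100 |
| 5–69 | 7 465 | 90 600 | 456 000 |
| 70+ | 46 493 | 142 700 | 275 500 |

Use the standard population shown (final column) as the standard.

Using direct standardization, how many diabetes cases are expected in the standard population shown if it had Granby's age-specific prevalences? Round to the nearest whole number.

132529

Age-specific rates per 1 000 for Granby: 17.491, 82.395, 325.809.
Expected diabetes cases = Σ (standard pop × age-specific rate ÷ 1 000)
= 297 100×17.491/1 000 + 456 000×82.395/1 000 + 275 500×325.809/1 000
= 5196.47 + 37572.19 + 89760.49 = 132529.14.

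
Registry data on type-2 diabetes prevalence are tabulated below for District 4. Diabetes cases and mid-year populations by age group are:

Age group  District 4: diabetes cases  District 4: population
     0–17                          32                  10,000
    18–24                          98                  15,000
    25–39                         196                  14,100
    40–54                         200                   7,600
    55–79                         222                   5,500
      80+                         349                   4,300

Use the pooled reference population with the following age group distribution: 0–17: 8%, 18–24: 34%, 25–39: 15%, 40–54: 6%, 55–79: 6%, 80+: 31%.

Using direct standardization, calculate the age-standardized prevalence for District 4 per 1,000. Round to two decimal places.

33.72

Age-specific rates per 1,000 for District 4: 3.200, 6.533, 13.901, 26.316, 40.364, 81.163.
Standard weights: 0.08, 0.34, 0.15, 0.06, 0.06, 0.31.
Standardized rate: 0.0800×3.200 + 0.3400×6.533 + 0.1500×13.901 + 0.0600×26.316 + 0.0600×40.364 + 0.3100×81.163 = 33.7237 per 1,000.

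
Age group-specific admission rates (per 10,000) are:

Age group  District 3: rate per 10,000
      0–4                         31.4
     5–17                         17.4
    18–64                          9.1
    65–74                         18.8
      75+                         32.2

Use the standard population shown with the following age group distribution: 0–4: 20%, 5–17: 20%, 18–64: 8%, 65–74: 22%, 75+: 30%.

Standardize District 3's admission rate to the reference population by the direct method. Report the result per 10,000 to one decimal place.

24.3

Standard weights: 0.20, 0.20, 0.08, 0.22, 0.30.
Standardized rate: 0.2000×31.4 + 0.2000×17.4 + 0.0800×9.1 + 0.2200×18.8 + 0.3000×32.2 = 24.2840 per 10,000.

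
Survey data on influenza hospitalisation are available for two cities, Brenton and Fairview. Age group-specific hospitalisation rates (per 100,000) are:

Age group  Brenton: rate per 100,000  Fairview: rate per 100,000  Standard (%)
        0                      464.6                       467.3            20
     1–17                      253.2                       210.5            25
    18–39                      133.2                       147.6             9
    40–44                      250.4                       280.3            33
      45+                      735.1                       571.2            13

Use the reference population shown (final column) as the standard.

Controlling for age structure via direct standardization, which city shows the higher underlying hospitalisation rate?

Brenton

Standard weights: 0.20, 0.25, 0.09, 0.33, 0.13.
Brenton: 0.2000×464.6 + 0.2500×253.2 + 0.0900×133.2 + 0.3300×250.4 + 0.1300×735.1 = 346.4030 per 100,000.
Fairview: 0.2000×467.3 + 0.2500×210.5 + 0.0900×147.6 + 0.3300×280.3 + 0.1300×571.2 = 326.1240 per 100,000.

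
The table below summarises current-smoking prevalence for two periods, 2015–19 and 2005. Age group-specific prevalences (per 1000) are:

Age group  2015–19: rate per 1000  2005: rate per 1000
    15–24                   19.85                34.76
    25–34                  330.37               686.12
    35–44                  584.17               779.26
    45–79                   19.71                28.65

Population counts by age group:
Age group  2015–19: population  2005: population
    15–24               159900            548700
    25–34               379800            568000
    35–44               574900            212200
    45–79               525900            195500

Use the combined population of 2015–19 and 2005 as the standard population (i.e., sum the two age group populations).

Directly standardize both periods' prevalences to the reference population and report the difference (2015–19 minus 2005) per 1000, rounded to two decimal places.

Combined standard total = 3164900; weights = 0.2239, 0.2995, 0.2487, 0.2279.
2015–19: 0.2239×19.85 + 0.2995×330.37 + 0.2487×584.17 + 0.2279×19.71 = 253.1547 per 1000.
2005: 0.2239×34.76 + 0.2995×686.12 + 0.2487×779.26 + 0.2279×28.65 = 413.5863 per 1000.
Difference = 253.1547 − 413.5863 = -160.4315.

-160.43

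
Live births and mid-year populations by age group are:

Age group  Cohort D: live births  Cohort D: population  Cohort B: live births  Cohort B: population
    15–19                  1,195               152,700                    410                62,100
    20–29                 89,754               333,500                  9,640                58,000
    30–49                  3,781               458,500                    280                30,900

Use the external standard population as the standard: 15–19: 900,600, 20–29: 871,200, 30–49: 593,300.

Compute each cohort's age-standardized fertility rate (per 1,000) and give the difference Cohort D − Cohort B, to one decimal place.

38.2

Age-specific rates per 1,000 for Cohort D: 7.826, 269.127, 8.246.
For Cohort B: 6.602, 166.207, 9.061.
Standard total = 2,365,100; weights = 0.3808, 0.3684, 0.2509.
Cohort D: 0.3808×7.826 + 0.3684×269.127 + 0.2509×8.246 = 104.1835 per 1,000.
Cohort B: 0.3808×6.602 + 0.3684×166.207 + 0.2509×9.061 = 66.0106 per 1,000.
Difference = 104.1835 − 66.0106 = 38.1729.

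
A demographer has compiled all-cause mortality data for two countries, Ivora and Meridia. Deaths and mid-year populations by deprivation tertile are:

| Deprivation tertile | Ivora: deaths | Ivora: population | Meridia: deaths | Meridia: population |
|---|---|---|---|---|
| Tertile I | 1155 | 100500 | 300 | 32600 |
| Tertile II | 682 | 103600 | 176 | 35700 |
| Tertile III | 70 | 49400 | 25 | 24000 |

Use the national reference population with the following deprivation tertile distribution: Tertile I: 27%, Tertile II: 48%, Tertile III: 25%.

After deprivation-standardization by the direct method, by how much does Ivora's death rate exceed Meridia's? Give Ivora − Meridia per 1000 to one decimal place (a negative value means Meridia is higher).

Deprivation-specific rates per 1000 for Ivora: 11.493, 6.583, 1.417.
For Meridia: 9.202, 4.930, 1.042.
Standard weights: 0.27, 0.48, 0.25.
Ivora: 0.2700×11.493 + 0.4800×6.583 + 0.2500×1.417 = 6.6171 per 1000.
Meridia: 0.2700×9.202 + 0.4800×4.930 + 0.2500×1.042 = 5.1115 per 1000.
Difference = 6.6171 − 5.1115 = 1.5056.

1.5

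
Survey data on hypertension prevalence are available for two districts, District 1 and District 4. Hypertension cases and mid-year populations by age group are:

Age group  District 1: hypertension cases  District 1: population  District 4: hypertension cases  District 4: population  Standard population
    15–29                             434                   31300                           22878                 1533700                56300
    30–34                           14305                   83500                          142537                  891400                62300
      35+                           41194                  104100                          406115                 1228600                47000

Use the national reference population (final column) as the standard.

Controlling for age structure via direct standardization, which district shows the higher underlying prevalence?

District 1

Age-specific rates per 1000 for District 1: 13.866, 171.317, 395.716.
For District 4: 14.917, 159.902, 330.551.
Standard total = 165600; weights = 0.3400, 0.3762, 0.2838.
District 1: 0.3400×13.866 + 0.3762×171.317 + 0.2838×395.716 = 181.4756 per 1000.
District 4: 0.3400×14.917 + 0.3762×159.902 + 0.2838×330.551 = 159.0437 per 1000.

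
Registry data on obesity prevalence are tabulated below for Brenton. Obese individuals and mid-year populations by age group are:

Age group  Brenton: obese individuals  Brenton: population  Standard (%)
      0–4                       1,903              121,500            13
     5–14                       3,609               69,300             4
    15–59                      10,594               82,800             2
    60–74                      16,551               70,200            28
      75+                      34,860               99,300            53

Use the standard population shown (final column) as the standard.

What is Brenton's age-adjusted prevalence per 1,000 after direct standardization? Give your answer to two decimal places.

Age-specific rates per 1,000 for Brenton: 15.663, 52.078, 127.947, 235.769, 351.057.
Standard weights: 0.13, 0.04, 0.02, 0.28, 0.53.
Standardized rate: 0.1300×15.663 + 0.0400×52.078 + 0.0200×127.947 + 0.2800×235.769 + 0.5300×351.057 = 258.7540 per 1,000.

258.75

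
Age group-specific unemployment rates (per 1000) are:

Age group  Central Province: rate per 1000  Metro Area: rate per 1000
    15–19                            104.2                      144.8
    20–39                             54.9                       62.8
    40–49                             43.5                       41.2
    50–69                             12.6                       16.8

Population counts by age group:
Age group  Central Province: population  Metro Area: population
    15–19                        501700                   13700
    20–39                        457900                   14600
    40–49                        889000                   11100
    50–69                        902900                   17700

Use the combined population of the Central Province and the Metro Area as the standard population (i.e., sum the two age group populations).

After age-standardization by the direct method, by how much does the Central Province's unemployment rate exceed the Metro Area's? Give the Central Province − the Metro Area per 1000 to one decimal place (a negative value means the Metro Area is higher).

Combined standard total = 2808600; weights = 0.1835, 0.1682, 0.3205, 0.3278.
The Central Province: 0.1835×104.2 + 0.1682×54.9 + 0.3205×43.5 + 0.3278×12.6 = 46.4284 per 1000.
The Metro Area: 0.1835×144.8 + 0.1682×62.8 + 0.3205×41.2 + 0.3278×16.8 = 55.8474 per 1000.
Difference = 46.4284 − 55.8474 = -9.4190.

-9.4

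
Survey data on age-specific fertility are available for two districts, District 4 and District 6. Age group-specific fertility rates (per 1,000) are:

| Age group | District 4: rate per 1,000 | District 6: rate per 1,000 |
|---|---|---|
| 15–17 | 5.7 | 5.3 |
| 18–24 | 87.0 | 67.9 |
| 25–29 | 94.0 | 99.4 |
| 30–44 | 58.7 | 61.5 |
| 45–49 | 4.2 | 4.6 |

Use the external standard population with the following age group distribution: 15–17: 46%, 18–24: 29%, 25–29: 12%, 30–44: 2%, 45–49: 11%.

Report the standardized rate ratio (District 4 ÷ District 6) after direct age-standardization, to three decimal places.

Standard weights: 0.46, 0.29, 0.12, 0.02, 0.11.
District 4: 0.4600×5.7 + 0.2900×87.0 + 0.1200×94.0 + 0.0200×58.7 + 0.1100×4.2 = 40.7680 per 1,000.
District 6: 0.4600×5.3 + 0.2900×67.9 + 0.1200×99.4 + 0.0200×61.5 + 0.1100×4.6 = 35.7930 per 1,000.
Ratio = 40.7680 ÷ 35.7930 = 1.13899.

1.139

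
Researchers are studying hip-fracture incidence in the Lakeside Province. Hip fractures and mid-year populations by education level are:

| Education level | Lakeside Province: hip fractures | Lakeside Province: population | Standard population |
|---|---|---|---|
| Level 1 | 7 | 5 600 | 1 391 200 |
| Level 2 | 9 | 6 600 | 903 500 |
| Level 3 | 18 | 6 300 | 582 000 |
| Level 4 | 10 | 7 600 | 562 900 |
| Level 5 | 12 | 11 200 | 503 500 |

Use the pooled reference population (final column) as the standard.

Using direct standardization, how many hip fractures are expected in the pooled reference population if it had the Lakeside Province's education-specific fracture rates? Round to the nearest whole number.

5914

Education-specific rates per 100 000 for the Lakeside Province: 125.00, 136.36, 285.71, 131.58, 107.14.
Expected hip fractures = Σ (standard pop × education-specific rate ÷ 100 000)
= 1 391 200×125.00/100 000 + 903 500×136.36/100 000 + 582 000×285.71/100 000 + 562 900×131.58/100 000 + 503 500×107.14/100 000
= 1739.00 + 1232.05 + 1662.86 + 740.66 + 539.46 = 5914.02.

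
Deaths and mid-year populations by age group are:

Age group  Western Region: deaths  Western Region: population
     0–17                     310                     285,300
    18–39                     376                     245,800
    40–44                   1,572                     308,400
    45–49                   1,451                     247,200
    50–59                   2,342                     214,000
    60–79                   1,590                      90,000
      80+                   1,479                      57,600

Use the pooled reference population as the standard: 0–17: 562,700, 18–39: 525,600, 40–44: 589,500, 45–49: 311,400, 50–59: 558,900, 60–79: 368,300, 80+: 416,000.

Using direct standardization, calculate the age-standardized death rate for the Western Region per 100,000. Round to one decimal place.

Age-specific rates per 100,000 for the Western Region: 108.66, 152.97, 509.73, 586.97, 1094.39, 1766.67, 2567.71.
Standard total = 3,332,400; weights = 0.1689, 0.1577, 0.1769, 0.0934, 0.1677, 0.1105, 0.1248.
Standardized rate: 0.1689×108.66 + 0.1577×152.97 + 0.1769×509.73 + 0.0934×586.97 + 0.1677×1094.39 + 0.1105×1766.67 + 0.1248×2567.71 = 886.8373 per 100,000.

886.8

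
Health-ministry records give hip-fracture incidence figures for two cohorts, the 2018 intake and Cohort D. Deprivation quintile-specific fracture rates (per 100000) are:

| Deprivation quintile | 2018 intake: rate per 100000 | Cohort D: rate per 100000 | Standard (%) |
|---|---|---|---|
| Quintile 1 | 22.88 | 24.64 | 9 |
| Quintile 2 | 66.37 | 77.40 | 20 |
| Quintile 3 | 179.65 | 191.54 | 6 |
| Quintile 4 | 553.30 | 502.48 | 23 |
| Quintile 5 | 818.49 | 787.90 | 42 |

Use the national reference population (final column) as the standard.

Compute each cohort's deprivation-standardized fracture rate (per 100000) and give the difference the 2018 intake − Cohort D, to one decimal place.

Standard weights: 0.09, 0.20, 0.06, 0.23, 0.42.
The 2018 intake: 0.0900×22.88 + 0.2000×66.37 + 0.0600×179.65 + 0.2300×553.30 + 0.4200×818.49 = 497.1370 per 100000.
Cohort D: 0.0900×24.64 + 0.2000×77.40 + 0.0600×191.54 + 0.2300×502.48 + 0.4200×787.90 = 475.6784 per 100000.
Difference = 497.1370 − 475.6784 = 21.4586.

21.5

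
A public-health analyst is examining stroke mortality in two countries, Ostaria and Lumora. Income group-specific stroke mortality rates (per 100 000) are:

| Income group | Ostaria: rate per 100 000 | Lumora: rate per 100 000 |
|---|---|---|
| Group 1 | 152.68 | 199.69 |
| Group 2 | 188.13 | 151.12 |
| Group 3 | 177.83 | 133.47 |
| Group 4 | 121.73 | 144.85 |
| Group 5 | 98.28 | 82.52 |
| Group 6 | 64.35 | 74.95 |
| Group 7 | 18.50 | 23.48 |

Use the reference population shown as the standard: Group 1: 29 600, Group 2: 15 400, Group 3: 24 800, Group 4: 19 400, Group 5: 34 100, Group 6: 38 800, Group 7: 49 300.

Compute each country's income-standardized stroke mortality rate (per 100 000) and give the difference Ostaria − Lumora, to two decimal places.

-1.37

Standard total = 211 400; weights = 0.1400, 0.0728, 0.1173, 0.0918, 0.1613, 0.1835, 0.2332.
Ostaria: 0.1400×152.68 + 0.0728×188.13 + 0.1173×177.83 + 0.0918×121.73 + 0.1613×98.28 + 0.1835×64.35 + 0.2332×18.50 = 99.0939 per 100 000.
Lumora: 0.1400×199.69 + 0.0728×151.12 + 0.1173×133.47 + 0.0918×144.85 + 0.1613×82.52 + 0.1835×74.95 + 0.2332×23.48 = 100.4625 per 100 000.
Difference = 99.0939 − 100.4625 = -1.3686.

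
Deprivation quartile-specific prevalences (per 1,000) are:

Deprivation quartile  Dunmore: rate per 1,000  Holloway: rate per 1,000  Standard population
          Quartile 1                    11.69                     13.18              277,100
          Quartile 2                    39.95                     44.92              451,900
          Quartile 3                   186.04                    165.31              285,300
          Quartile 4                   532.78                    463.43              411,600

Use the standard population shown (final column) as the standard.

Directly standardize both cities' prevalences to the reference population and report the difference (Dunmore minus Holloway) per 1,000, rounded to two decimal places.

Standard total = 1,425,900; weights = 0.1943, 0.3169, 0.2001, 0.2887.
Dunmore: 0.1943×11.69 + 0.3169×39.95 + 0.2001×186.04 + 0.2887×532.78 = 205.9486 per 1,000.
Holloway: 0.1943×13.18 + 0.3169×44.92 + 0.2001×165.31 + 0.2887×463.43 = 183.6470 per 1,000.
Difference = 205.9486 − 183.6470 = 22.3016.

22.30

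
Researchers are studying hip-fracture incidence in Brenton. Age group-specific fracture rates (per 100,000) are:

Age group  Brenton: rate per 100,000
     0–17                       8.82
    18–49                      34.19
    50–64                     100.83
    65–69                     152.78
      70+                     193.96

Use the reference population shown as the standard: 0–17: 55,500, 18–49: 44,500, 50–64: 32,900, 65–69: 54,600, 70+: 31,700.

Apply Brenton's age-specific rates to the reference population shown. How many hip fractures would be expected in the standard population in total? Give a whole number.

Expected hip fractures = Σ (standard pop × age-specific rate ÷ 100,000)
= 55,500×8.82/100,000 + 44,500×34.19/100,000 + 32,900×100.83/100,000 + 54,600×152.78/100,000 + 31,700×193.96/100,000
= 4.90 + 15.21 + 33.17 + 83.42 + 61.49 = 198.19.

198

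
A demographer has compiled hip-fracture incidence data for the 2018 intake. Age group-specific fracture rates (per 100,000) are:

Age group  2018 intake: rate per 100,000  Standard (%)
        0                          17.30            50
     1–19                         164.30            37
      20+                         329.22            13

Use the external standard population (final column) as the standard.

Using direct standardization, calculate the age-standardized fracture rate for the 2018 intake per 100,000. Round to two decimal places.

112.24

Standard weights: 0.50, 0.37, 0.13.
Standardized rate: 0.5000×17.30 + 0.3700×164.30 + 0.1300×329.22 = 112.2396 per 100,000.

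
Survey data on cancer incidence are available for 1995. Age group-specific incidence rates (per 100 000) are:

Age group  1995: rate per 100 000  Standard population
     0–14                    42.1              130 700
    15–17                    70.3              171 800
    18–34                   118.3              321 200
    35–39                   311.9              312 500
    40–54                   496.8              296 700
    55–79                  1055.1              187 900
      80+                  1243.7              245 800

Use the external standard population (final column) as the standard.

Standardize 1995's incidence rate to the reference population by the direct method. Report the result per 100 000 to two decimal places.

482.66

Standard total = 1 666 600; weights = 0.0784, 0.1031, 0.1927, 0.1875, 0.1780, 0.1127, 0.1475.
Standardized rate: 0.0784×42.1 + 0.1031×70.3 + 0.1927×118.3 + 0.1875×311.9 + 0.1780×496.8 + 0.1127×1055.1 + 0.1475×1243.7 = 482.6605 per 100 000.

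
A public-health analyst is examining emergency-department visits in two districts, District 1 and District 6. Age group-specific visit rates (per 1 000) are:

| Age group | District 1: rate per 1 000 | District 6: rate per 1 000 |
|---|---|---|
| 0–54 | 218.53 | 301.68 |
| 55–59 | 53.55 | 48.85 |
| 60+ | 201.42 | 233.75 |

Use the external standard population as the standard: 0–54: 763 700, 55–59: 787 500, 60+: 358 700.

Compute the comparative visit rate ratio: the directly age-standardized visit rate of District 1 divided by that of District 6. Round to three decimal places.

Standard total = 1 909 900; weights = 0.3999, 0.4123, 0.1878.
District 1: 0.3999×218.53 + 0.4123×53.55 + 0.1878×201.42 = 147.2911 per 1 000.
District 6: 0.3999×301.68 + 0.4123×48.85 + 0.1878×233.75 = 184.6738 per 1 000.
Ratio = 147.2911 ÷ 184.6738 = 0.79757.

0.798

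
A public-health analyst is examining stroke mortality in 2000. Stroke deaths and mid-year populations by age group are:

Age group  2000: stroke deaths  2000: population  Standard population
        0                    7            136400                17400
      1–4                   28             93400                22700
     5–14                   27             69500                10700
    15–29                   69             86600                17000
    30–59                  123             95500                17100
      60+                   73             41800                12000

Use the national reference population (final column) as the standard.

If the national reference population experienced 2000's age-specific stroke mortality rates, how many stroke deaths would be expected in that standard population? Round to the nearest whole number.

Age-specific rates per 100000 for 2000: 5.13, 29.98, 38.85, 79.68, 128.80, 174.64.
Expected stroke deaths = Σ (standard pop × age-specific rate ÷ 100000)
= 17400×5.13/100000 + 22700×29.98/100000 + 10700×38.85/100000 + 17000×79.68/100000 + 17100×128.80/100000 + 12000×174.64/100000
= 0.89 + 6.81 + 4.16 + 13.55 + 22.02 + 20.96 = 68.38.

68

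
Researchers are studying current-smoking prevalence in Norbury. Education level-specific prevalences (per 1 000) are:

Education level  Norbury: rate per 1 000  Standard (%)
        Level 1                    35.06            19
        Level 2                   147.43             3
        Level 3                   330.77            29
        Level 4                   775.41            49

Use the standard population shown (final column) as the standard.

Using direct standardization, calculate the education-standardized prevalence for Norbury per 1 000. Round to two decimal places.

Standard weights: 0.19, 0.03, 0.29, 0.49.
Standardized rate: 0.1900×35.06 + 0.0300×147.43 + 0.2900×330.77 + 0.4900×775.41 = 486.9585 per 1 000.

486.96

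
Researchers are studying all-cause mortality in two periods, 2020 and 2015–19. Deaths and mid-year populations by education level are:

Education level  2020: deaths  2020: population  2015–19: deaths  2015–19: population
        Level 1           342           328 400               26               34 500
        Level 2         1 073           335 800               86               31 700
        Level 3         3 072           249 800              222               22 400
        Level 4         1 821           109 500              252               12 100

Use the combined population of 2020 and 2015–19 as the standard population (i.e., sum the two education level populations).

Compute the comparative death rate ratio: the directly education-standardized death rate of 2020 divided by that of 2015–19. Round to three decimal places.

Education-specific rates per 100 000 for 2020: 104.14, 319.54, 1229.78, 1663.01.
For 2015–19: 75.36, 271.29, 991.07, 2082.64.
Combined standard total = 1 124 200; weights = 0.3228, 0.3269, 0.2421, 0.1082.
2020: 0.3228×104.14 + 0.3269×319.54 + 0.2421×1229.78 + 0.1082×1663.01 = 615.7194 per 100 000.
2015–19: 0.3228×75.36 + 0.3269×271.29 + 0.2421×991.07 + 0.1082×2082.64 = 578.2499 per 100 000.
Ratio = 615.7194 ÷ 578.2499 = 1.06480.

1.065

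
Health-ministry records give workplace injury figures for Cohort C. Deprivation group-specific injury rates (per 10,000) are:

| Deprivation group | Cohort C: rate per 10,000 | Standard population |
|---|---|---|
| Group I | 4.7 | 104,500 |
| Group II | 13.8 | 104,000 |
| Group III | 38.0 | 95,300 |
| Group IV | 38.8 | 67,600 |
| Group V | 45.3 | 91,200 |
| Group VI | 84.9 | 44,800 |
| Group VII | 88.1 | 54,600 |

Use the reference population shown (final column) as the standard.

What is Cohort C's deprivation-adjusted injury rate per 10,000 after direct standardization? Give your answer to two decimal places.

37.22

Standard total = 562,000; weights = 0.1859, 0.1851, 0.1696, 0.1203, 0.1623, 0.0797, 0.0972.
Standardized rate: 0.1859×4.7 + 0.1851×13.8 + 0.1696×38.0 + 0.1203×38.8 + 0.1623×45.3 + 0.0797×84.9 + 0.0972×88.1 = 37.2167 per 10,000.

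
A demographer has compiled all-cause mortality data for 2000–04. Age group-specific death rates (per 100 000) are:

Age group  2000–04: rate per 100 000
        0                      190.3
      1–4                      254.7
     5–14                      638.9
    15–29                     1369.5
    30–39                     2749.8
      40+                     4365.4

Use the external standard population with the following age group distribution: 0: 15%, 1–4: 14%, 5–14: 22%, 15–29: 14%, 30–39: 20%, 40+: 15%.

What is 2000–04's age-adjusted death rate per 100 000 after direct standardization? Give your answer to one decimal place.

1601.3

Standard weights: 0.15, 0.14, 0.22, 0.14, 0.20, 0.15.
Standardized rate: 0.1500×190.3 + 0.1400×254.7 + 0.2200×638.9 + 0.1400×1369.5 + 0.2000×2749.8 + 0.1500×4365.4 = 1601.2610 per 100 000.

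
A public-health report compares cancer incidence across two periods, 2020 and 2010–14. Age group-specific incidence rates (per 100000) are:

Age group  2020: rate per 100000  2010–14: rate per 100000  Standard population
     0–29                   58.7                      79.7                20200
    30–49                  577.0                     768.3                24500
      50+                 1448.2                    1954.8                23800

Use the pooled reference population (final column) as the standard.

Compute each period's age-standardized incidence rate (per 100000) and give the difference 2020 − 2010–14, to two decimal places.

-250.63

Standard total = 68500; weights = 0.2949, 0.3577, 0.3474.
2020: 0.2949×58.7 + 0.3577×577.0 + 0.3474×1448.2 = 726.8526 per 100000.
2010–14: 0.2949×79.7 + 0.3577×768.3 + 0.3474×1954.8 = 977.4822 per 100000.
Difference = 726.8526 − 977.4822 = -250.6296.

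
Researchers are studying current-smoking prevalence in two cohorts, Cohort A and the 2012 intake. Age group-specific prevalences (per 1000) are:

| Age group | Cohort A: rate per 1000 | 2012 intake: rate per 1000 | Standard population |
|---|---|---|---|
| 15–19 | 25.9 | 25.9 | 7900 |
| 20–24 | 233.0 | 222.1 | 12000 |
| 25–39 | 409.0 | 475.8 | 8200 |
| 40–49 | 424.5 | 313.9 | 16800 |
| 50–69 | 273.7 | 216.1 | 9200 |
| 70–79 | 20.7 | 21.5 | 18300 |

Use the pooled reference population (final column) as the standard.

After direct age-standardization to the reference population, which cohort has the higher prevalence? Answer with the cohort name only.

Cohort A

Standard total = 72400; weights = 0.1091, 0.1657, 0.1133, 0.2320, 0.1271, 0.2528.
Cohort A: 0.1091×25.9 + 0.1657×233.0 + 0.1133×409.0 + 0.2320×424.5 + 0.1271×273.7 + 0.2528×20.7 = 226.2826 per 1000.
The 2012 intake: 0.1091×25.9 + 0.1657×222.1 + 0.1133×475.8 + 0.2320×313.9 + 0.1271×216.1 + 0.2528×21.5 = 199.2605 per 1000.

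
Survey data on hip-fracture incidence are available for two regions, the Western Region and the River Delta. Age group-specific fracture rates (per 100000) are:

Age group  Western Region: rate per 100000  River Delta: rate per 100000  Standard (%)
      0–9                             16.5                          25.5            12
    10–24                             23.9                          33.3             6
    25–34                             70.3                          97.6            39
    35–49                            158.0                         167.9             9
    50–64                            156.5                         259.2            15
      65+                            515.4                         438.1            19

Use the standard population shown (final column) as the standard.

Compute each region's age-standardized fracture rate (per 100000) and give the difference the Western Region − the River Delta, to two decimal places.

Standard weights: 0.12, 0.06, 0.39, 0.09, 0.15, 0.19.
The Western Region: 0.1200×16.5 + 0.0600×23.9 + 0.3900×70.3 + 0.0900×158.0 + 0.1500×156.5 + 0.1900×515.4 = 166.4520 per 100000.
The River Delta: 0.1200×25.5 + 0.0600×33.3 + 0.3900×97.6 + 0.0900×167.9 + 0.1500×259.2 + 0.1900×438.1 = 180.3520 per 100000.
Difference = 166.4520 − 180.3520 = -13.9000.

-13.90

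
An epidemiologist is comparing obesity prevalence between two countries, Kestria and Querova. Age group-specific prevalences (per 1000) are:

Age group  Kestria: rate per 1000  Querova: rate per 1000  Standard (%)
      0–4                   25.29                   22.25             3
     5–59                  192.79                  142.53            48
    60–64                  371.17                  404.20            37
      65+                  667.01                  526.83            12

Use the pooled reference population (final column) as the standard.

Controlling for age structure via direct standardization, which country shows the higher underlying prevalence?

Standard weights: 0.03, 0.48, 0.37, 0.12.
Kestria: 0.0300×25.29 + 0.4800×192.79 + 0.3700×371.17 + 0.1200×667.01 = 310.6720 per 1000.
Querova: 0.0300×22.25 + 0.4800×142.53 + 0.3700×404.20 + 0.1200×526.83 = 281.8555 per 1000.

Kestria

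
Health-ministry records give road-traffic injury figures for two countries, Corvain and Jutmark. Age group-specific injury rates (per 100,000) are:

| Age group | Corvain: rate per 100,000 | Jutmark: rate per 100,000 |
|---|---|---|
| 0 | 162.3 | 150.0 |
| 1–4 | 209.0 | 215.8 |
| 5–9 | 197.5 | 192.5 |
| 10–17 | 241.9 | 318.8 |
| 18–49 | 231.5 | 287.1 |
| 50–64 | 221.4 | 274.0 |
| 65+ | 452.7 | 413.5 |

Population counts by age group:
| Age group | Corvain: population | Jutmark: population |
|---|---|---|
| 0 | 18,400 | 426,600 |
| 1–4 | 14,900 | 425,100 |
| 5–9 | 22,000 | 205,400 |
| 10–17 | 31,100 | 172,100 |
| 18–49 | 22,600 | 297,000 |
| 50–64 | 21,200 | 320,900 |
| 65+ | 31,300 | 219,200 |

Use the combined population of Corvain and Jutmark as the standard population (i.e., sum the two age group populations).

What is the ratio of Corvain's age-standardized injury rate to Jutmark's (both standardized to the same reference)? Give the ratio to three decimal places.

Combined standard total = 2,227,800; weights = 0.1997, 0.1975, 0.1021, 0.0912, 0.1435, 0.1536, 0.1124.
Corvain: 0.1997×162.3 + 0.1975×209.0 + 0.1021×197.5 + 0.0912×241.9 + 0.1435×231.5 + 0.1536×221.4 + 0.1124×452.7 = 234.0330 per 100,000.
Jutmark: 0.1997×150.0 + 0.1975×215.8 + 0.1021×192.5 + 0.0912×318.8 + 0.1435×287.1 + 0.1536×274.0 + 0.1124×413.5 = 251.0688 per 100,000.
Ratio = 234.0330 ÷ 251.0688 = 0.93215.

0.932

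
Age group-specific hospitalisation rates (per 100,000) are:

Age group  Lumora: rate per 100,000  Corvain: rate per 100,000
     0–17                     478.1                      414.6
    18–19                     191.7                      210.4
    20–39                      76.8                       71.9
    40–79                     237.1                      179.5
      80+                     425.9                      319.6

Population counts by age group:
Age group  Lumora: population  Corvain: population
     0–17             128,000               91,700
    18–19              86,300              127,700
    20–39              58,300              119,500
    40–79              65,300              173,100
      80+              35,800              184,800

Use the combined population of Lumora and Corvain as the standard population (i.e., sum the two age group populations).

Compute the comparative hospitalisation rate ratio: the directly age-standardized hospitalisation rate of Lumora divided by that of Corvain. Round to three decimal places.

1.183

Combined standard total = 1,070,500; weights = 0.2052, 0.1999, 0.1661, 0.2227, 0.2061.
Lumora: 0.2052×478.1 + 0.1999×191.7 + 0.1661×76.8 + 0.2227×237.1 + 0.2061×425.9 = 289.7670 per 100,000.
Corvain: 0.2052×414.6 + 0.1999×210.4 + 0.1661×71.9 + 0.2227×179.5 + 0.2061×319.6 = 244.9263 per 100,000.
Ratio = 289.7670 ÷ 244.9263 = 1.18308.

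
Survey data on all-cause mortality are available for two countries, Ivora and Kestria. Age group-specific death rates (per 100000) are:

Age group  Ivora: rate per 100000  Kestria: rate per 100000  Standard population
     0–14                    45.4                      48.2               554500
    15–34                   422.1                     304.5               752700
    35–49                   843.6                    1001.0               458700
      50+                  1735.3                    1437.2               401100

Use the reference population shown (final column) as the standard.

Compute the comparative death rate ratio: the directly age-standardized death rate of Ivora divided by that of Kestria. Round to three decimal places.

Standard total = 2167000; weights = 0.2559, 0.3473, 0.2117, 0.1851.
Ivora: 0.2559×45.4 + 0.3473×422.1 + 0.2117×843.6 + 0.1851×1735.3 = 657.9959 per 100000.
Kestria: 0.2559×48.2 + 0.3473×304.5 + 0.2117×1001.0 + 0.1851×1437.2 = 596.0054 per 100000.
Ratio = 657.9959 ÷ 596.0054 = 1.10401.

1.104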